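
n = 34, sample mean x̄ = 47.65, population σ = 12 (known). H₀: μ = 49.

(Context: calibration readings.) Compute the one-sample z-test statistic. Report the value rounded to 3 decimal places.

SE = σ/√n = 12/√34 = 2.0580
z = (x̄−μ₀)/SE = (47.65−49)/2.0580 = -0.6560

test statistic = -0.656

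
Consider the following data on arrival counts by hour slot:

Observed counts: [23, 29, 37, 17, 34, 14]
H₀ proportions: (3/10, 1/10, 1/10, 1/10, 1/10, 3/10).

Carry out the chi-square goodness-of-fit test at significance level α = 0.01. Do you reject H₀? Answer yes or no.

n = 154; E_i = n·p_i = [46.20, 15.40, 15.40, 15.40, 15.40, 46.20]
χ² = (23−46.20)²/46.20 + (29−15.40)²/15.40 + (37−15.40)²/15.40 + (17−15.40)²/15.40 + (34−15.40)²/15.40 + (14−46.20)²/46.20 = 99.0303
df = 5
p-value (upper-tail) = 0.00000
At α=0.01: p < α → reject H₀

reject H₀: yes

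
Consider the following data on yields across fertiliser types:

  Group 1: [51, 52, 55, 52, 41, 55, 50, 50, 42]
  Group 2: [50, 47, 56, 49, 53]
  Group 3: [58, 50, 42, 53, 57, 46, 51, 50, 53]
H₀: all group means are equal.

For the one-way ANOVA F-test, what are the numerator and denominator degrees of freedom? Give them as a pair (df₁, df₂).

degrees of freedom = [2, 20]

k = 3 groups, N = 23 total
df = (k−1, N−k) = (3−1, 23−3) = (2, 20)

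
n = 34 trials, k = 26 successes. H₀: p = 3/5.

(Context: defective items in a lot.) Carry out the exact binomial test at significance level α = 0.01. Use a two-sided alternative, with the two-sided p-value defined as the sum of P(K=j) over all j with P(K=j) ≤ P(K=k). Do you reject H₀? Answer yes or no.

Exact binomial: n=34, k=26, p₀=3/5=0.6000
P(X=j) = C(n,j)·p₀^j·(1−p₀)^(n−j); p = Σ P(X=j) over j with P(X=j) ≤ P(X=26)
p-value (two-sided) = 0.05453
At α=0.01: p ≥ α → fail to reject H₀

reject H₀: no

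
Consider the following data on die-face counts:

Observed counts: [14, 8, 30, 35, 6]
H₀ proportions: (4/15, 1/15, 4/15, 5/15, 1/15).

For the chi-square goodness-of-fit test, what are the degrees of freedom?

df = k − 1 = 5 − 1 = 4

degrees of freedom = 4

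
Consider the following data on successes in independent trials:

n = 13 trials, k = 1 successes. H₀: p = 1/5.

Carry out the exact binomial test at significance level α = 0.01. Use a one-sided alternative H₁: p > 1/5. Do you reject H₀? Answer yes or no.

reject H₀: no

Exact binomial: n=13, k=1, p₀=1/5=0.2000
P(X≥1) from Σ C(n,i)·p₀^i·(1−p₀)^(n−i)
p-value (one-sided, H₁ greater) = 0.94502
At α=0.01: p ≥ α → fail to reject H₀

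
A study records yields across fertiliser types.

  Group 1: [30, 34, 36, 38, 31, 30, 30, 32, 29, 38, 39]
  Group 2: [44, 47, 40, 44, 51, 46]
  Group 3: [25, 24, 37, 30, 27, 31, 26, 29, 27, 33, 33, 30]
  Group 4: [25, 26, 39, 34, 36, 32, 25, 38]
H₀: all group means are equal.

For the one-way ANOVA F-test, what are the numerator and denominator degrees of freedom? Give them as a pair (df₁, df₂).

k = 4 groups, N = 37 total
df = (k−1, N−k) = (4−1, 37−4) = (3, 33)

degrees of freedom = [3, 33]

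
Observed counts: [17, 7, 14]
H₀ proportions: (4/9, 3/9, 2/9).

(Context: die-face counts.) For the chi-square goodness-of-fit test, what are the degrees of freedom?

df = k − 1 = 3 − 1 = 2

degrees of freedom = 2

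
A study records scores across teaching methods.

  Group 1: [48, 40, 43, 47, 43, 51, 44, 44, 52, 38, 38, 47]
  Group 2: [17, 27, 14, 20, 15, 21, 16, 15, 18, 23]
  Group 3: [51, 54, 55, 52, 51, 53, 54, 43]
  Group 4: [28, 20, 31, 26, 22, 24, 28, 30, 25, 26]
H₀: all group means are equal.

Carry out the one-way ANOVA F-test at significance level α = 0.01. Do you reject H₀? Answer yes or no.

Group means [44.58, 18.60, 51.62, 26.00], grand mean 34.850
SSB = Σnᵢ(x̄ᵢ−x̄)² = 6811.908; SSW = ΣΣ(x−x̄ᵢ)² = 593.192
MSB = 6811.908/3 = 2270.6361; MSW = 593.192/36 = 16.4775
F = MSB/MSW = 137.8018
df = (3, 36)
p-value (upper-tail) = 0.00000
At α=0.01: p < α → reject H₀

reject H₀: yes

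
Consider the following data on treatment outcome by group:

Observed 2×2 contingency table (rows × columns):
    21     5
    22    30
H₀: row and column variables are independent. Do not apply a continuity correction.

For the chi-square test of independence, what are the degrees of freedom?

df = (r−1)(c−1) = (2−1)·(2−1) = 1

degrees of freedom = 1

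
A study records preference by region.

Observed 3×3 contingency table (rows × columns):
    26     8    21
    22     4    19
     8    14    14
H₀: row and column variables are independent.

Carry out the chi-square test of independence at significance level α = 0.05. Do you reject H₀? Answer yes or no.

Row totals [55, 45, 36], col totals [56, 26, 54], n=136
χ² = (26−22.65)²/22.65 + (8−10.51)²/10.51 + (21−21.84)²/21.84 + (22−18.53)²/18.53 + (4−8.60)²/8.60 + (19−17.87)²/17.87 + (8−14.82)²/14.82 + (14−6.88)²/6.88 + (14−14.29)²/14.29 = 14.8226
df = 4
p-value (upper-tail) = 0.00508
At α=0.05: p < α → reject H₀

reject H₀: yes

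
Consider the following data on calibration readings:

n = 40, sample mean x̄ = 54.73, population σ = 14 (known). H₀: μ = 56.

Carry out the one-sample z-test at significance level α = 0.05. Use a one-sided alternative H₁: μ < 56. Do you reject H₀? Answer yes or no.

SE = σ/√n = 14/√40 = 2.2136
z = (x̄−μ₀)/SE = (54.73−56)/2.2136 = -0.5737
p-value (one-sided, H₁ less) = 0.28308
At α=0.05: p ≥ α → fail to reject H₀

reject H₀: no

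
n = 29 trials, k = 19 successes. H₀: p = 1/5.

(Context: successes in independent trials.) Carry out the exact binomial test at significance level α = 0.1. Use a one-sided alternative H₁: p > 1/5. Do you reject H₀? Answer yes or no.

reject H₀: yes

Exact binomial: n=29, k=19, p₀=1/5=0.2000
P(X≥19) from Σ C(n,i)·p₀^i·(1−p₀)^(n−i)
p-value (one-sided, H₁ greater) = 0.00000
At α=0.1: p < α → reject H₀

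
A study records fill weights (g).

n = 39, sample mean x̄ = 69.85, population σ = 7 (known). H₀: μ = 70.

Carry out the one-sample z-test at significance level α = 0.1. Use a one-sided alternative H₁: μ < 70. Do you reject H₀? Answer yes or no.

reject H₀: no

SE = σ/√n = 7/√39 = 1.1209
z = (x̄−μ₀)/SE = (69.85−70)/1.1209 = -0.1338
p-value (one-sided, H₁ less) = 0.44677
At α=0.1: p ≥ α → fail to reject H₀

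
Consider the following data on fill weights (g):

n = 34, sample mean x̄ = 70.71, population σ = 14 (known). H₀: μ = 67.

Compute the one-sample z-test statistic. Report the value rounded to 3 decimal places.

SE = σ/√n = 14/√34 = 2.4010
z = (x̄−μ₀)/SE = (70.71−67)/2.4010 = 1.5452

test statistic = 1.545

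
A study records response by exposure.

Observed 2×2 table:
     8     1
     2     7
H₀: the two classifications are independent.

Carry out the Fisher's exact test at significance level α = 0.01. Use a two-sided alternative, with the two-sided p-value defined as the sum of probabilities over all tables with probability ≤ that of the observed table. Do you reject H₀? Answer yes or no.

Margins: r₁=9, r₂=9, c₁=10, c₂=8, n=18
p_obs = C(9,8)·C(9,2)/C(18,10); sum pmf over tables with pmf ≤ p_obs
p-value (two-sided) = 0.01522
At α=0.01: p ≥ α → fail to reject H₀

reject H₀: no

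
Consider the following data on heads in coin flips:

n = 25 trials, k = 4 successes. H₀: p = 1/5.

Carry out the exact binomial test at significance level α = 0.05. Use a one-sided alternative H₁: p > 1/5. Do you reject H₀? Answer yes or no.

Exact binomial: n=25, k=4, p₀=1/5=0.2000
P(X≥4) from Σ C(n,i)·p₀^i·(1−p₀)^(n−i)
p-value (one-sided, H₁ greater) = 0.76601
At α=0.05: p ≥ α → fail to reject H₀

reject H₀: no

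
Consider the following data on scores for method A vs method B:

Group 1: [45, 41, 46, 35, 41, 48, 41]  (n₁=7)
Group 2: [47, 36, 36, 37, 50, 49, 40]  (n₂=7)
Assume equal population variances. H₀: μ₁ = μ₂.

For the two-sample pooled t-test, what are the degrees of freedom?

degrees of freedom = 12

df = n₁ + n₂ − 2 = 7 + 7 − 2 = 12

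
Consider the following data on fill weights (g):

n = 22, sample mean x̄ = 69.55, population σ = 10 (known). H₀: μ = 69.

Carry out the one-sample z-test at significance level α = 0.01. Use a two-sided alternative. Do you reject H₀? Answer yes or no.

SE = σ/√n = 10/√22 = 2.1320
z = (x̄−μ₀)/SE = (69.55−69)/2.1320 = 0.2580
p-value (two-sided) = 0.79643
At α=0.01: p ≥ α → fail to reject H₀

reject H₀: no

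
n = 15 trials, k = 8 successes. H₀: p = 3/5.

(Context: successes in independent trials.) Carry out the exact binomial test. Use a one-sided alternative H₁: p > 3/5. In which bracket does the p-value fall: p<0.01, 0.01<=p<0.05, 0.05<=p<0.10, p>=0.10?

Exact binomial: n=15, k=8, p₀=3/5=0.6000
P(X≥8) from Σ C(n,i)·p₀^i·(1−p₀)^(n−i)
p-value (one-sided, H₁ greater) = 0.78690
→ bracket: p>=0.10

p-value bracket: p>=0.10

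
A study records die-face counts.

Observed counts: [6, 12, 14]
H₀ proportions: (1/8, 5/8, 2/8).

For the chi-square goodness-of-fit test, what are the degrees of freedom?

df = k − 1 = 3 − 1 = 2

degrees of freedom = 2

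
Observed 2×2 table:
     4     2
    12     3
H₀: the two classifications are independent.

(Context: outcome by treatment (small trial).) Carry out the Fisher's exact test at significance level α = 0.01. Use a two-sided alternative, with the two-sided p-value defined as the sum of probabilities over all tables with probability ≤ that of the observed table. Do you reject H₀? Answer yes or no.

Margins: r₁=6, r₂=15, c₁=16, c₂=5, n=21
p_obs = C(6,4)·C(15,12)/C(21,16); sum pmf over tables with pmf ≤ p_obs
p-value (two-sided) = 0.59752
At α=0.01: p ≥ α → fail to reject H₀

reject H₀: no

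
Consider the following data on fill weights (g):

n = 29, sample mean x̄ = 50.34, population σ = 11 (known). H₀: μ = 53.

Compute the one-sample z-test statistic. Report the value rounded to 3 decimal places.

SE = σ/√n = 11/√29 = 2.0426
z = (x̄−μ₀)/SE = (50.34−53)/2.0426 = -1.3022

test statistic = -1.302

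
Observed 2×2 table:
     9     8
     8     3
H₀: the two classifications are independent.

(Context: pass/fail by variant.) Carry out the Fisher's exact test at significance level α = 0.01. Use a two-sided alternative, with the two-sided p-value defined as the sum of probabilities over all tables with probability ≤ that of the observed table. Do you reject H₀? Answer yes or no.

Margins: r₁=17, r₂=11, c₁=17, c₂=11, n=28
p_obs = C(17,9)·C(11,8)/C(28,17); sum pmf over tables with pmf ≤ p_obs
p-value (two-sided) = 0.43488
At α=0.01: p ≥ α → fail to reject H₀

reject H₀: no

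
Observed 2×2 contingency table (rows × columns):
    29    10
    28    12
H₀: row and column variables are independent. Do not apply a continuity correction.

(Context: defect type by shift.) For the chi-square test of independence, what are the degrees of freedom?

df = (r−1)(c−1) = (2−1)·(2−1) = 1

degrees of freedom = 1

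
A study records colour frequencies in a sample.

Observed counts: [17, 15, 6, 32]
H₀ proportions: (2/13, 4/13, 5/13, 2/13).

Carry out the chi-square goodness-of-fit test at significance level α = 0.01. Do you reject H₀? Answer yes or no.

n = 70; E_i = n·p_i = [10.77, 21.54, 26.92, 10.77]
χ² = (17−10.77)²/10.77 + (15−21.54)²/21.54 + (6−26.92)²/26.92 + (32−10.77)²/10.77 = 63.7050
df = 3
p-value (upper-tail) = 0.00000
At α=0.01: p < α → reject H₀

reject H₀: yes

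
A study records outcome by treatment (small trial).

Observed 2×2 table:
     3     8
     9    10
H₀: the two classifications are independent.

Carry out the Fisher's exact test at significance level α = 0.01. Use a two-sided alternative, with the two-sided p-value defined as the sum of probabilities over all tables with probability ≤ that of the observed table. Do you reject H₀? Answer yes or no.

reject H₀: no

Margins: r₁=11, r₂=19, c₁=12, c₂=18, n=30
p_obs = C(11,3)·C(19,9)/C(30,12); sum pmf over tables with pmf ≤ p_obs
p-value (two-sided) = 0.44248
At α=0.01: p ≥ α → fail to reject H₀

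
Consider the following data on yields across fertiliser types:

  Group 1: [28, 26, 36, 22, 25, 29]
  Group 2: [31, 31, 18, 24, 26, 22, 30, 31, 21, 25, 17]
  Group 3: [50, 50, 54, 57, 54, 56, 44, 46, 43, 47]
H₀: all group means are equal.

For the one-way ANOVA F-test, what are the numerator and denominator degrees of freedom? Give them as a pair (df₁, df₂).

k = 3 groups, N = 27 total
df = (k−1, N−k) = (3−1, 27−3) = (2, 24)

degrees of freedom = [2, 24]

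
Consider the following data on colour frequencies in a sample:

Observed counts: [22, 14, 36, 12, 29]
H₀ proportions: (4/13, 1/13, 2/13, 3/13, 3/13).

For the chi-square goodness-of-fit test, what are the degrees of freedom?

degrees of freedom = 4

df = k − 1 = 5 − 1 = 4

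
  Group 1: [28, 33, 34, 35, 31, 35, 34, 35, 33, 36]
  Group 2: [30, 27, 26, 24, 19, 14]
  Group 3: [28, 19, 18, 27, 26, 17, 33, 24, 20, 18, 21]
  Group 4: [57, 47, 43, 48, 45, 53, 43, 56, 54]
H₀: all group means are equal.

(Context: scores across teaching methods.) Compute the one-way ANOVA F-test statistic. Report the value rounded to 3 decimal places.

test statistic = 60.673

Group means [33.40, 23.33, 22.82, 49.56], grand mean 32.528
SSB = Σnᵢ(x̄ᵢ−x̄)² = 4161.380; SSW = ΣΣ(x−x̄ᵢ)² = 731.592
MSB = 4161.380/3 = 1387.1268; MSW = 731.592/32 = 22.8622
F = MSB/MSW = 60.6732
df = (3, 32)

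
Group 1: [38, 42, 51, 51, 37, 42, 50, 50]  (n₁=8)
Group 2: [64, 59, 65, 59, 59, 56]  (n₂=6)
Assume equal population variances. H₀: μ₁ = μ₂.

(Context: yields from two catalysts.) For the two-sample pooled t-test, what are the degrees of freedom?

df = n₁ + n₂ − 2 = 8 + 6 − 2 = 12

degrees of freedom = 12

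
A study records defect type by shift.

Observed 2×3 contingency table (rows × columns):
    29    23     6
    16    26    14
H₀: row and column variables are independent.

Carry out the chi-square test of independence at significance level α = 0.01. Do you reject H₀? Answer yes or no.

reject H₀: no

Row totals [58, 56], col totals [45, 49, 20], n=114
χ² = (29−22.89)²/22.89 + (23−24.93)²/24.93 + (6−10.18)²/10.18 + (16−22.11)²/22.11 + (26−24.07)²/24.07 + (14−9.82)²/9.82 = 7.1063
df = 2
p-value (upper-tail) = 0.02863
At α=0.01: p ≥ α → fail to reject H₀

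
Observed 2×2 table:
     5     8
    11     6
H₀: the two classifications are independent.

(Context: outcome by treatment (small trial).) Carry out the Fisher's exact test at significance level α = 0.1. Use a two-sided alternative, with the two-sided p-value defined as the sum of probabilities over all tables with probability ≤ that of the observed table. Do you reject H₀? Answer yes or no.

Margins: r₁=13, r₂=17, c₁=16, c₂=14, n=30
p_obs = C(13,5)·C(17,11)/C(30,16); sum pmf over tables with pmf ≤ p_obs
p-value (two-sided) = 0.26851
At α=0.1: p ≥ α → fail to reject H₀

reject H₀: no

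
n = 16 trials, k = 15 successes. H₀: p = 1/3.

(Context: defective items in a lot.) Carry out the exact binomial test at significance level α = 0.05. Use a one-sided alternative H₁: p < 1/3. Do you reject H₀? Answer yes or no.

reject H₀: no

Exact binomial: n=16, k=15, p₀=1/3=0.3333
P(X≤15) from Σ C(n,i)·p₀^i·(1−p₀)^(n−i)
p-value (one-sided, H₁ less) = 1.00000
At α=0.05: p ≥ α → fail to reject H₀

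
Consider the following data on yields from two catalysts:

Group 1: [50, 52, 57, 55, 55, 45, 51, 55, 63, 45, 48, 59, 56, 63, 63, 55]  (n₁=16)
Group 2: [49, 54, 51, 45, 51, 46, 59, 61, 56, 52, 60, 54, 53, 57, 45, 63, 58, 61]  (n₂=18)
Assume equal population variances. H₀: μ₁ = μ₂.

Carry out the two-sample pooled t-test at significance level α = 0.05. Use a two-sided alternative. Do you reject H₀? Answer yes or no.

reject H₀: no

x̄₁=54.500, s₁=5.820, n₁=16
x̄₂=54.167, s₂=5.649, n₂=18
s_p² = [15·5.820² + 17·5.649²]/32 = 32.8281
SE = √(s_p²·(1/16+1/18)) = 1.9686
t = (54.500−54.167)/1.9686 = 0.1693
df = 32
p-value (two-sided) = 0.86661
At α=0.05: p ≥ α → fail to reject H₀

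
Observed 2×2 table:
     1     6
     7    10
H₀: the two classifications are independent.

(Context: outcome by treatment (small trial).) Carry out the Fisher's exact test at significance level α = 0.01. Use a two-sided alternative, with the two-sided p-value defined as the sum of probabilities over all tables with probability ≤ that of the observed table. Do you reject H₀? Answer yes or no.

reject H₀: no

Margins: r₁=7, r₂=17, c₁=8, c₂=16, n=24
p_obs = C(7,1)·C(17,7)/C(24,8); sum pmf over tables with pmf ≤ p_obs
p-value (two-sided) = 0.35215
At α=0.01: p ≥ α → fail to reject H₀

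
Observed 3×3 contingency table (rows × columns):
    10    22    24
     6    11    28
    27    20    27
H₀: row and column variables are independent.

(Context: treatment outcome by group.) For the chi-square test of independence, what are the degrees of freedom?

degrees of freedom = 4

df = (r−1)(c−1) = (3−1)·(3−1) = 4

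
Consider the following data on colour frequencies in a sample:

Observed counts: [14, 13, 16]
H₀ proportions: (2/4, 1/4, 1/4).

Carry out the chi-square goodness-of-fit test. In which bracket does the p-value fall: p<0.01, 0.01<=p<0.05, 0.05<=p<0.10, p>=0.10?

n = 43; E_i = n·p_i = [21.50, 10.75, 10.75]
χ² = (14−21.50)²/21.50 + (13−10.75)²/10.75 + (16−10.75)²/10.75 = 5.6512
df = 2
p-value (upper-tail) = 0.05927
→ bracket: 0.05<=p<0.10

p-value bracket: 0.05<=p<0.10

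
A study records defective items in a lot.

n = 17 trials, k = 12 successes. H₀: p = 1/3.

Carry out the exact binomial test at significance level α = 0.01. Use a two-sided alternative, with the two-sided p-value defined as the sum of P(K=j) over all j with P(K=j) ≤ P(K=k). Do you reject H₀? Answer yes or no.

reject H₀: yes

Exact binomial: n=17, k=12, p₀=1/3=0.3333
P(X=j) = C(n,j)·p₀^j·(1−p₀)^(n−j); p = Σ P(X=j) over j with P(X=j) ≤ P(X=12)
p-value (two-sided) = 0.00289
At α=0.01: p < α → reject H₀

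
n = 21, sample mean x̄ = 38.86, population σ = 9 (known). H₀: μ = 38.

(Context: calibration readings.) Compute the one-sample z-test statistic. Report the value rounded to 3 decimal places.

test statistic = 0.438

SE = σ/√n = 9/√21 = 1.9640
z = (x̄−μ₀)/SE = (38.86−38)/1.9640 = 0.4379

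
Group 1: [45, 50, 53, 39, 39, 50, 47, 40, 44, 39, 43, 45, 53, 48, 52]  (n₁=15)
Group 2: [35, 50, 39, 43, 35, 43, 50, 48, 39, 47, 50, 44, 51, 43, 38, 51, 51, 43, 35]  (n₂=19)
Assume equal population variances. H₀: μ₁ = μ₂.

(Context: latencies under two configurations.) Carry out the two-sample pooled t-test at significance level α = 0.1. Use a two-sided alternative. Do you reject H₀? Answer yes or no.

x̄₁=45.800, s₁=5.130, n₁=15
x̄₂=43.947, s₂=5.835, n₂=19
s_p² = [14·5.130² + 18·5.835²]/32 = 30.6671
SE = √(s_p²·(1/15+1/19)) = 1.9127
t = (45.800−43.947)/1.9127 = 0.9686
df = 32
p-value (two-sided) = 0.34002
At α=0.1: p ≥ α → fail to reject H₀

reject H₀: no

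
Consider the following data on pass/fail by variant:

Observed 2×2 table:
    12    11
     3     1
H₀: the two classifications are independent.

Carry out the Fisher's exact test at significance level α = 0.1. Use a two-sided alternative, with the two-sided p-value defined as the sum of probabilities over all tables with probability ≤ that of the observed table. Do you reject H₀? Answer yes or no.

Margins: r₁=23, r₂=4, c₁=15, c₂=12, n=27
p_obs = C(23,12)·C(4,3)/C(27,15); sum pmf over tables with pmf ≤ p_obs
p-value (two-sided) = 0.60513
At α=0.1: p ≥ α → fail to reject H₀

reject H₀: no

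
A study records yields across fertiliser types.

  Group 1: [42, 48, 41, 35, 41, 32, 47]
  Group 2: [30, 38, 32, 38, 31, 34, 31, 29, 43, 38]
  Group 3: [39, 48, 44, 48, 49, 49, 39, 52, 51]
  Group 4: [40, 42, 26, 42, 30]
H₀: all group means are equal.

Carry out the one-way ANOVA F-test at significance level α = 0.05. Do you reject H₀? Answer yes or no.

reject H₀: yes

Group means [40.86, 34.40, 46.56, 36.00], grand mean 39.645
SSB = Σnᵢ(x̄ᵢ−x̄)² = 781.617; SSW = ΣΣ(x−x̄ᵢ)² = 803.479
MSB = 781.617/3 = 260.5391; MSW = 803.479/27 = 29.7585
F = MSB/MSW = 8.7551
df = (3, 27)
p-value (upper-tail) = 0.00032
At α=0.05: p < α → reject H₀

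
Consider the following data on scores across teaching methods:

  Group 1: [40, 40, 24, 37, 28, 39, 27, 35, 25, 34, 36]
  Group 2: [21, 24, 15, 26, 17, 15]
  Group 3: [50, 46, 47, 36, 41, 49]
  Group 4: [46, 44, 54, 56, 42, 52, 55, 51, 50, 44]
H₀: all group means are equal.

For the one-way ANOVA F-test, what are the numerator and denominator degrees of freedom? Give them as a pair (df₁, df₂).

degrees of freedom = [3, 29]

k = 4 groups, N = 33 total
df = (k−1, N−k) = (4−1, 33−4) = (3, 29)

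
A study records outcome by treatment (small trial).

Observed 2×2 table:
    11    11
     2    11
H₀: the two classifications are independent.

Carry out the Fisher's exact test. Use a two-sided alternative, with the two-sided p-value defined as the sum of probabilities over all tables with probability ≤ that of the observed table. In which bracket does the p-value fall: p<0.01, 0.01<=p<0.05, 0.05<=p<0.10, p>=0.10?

p-value bracket: 0.05<=p<0.10

Margins: r₁=22, r₂=13, c₁=13, c₂=22, n=35
p_obs = C(22,11)·C(13,2)/C(35,13); sum pmf over tables with pmf ≤ p_obs
p-value (two-sided) = 0.07011
→ bracket: 0.05<=p<0.10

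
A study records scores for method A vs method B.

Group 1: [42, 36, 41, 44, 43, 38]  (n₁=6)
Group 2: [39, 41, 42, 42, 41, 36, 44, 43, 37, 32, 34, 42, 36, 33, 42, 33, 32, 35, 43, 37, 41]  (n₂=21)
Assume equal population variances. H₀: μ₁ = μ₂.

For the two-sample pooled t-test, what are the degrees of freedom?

df = n₁ + n₂ − 2 = 6 + 21 − 2 = 25

degrees of freedom = 25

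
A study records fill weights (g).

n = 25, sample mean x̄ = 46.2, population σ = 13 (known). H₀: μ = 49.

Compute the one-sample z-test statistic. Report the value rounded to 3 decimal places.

test statistic = -1.077

SE = σ/√n = 13/√25 = 2.6000
z = (x̄−μ₀)/SE = (46.2−49)/2.6000 = -1.0769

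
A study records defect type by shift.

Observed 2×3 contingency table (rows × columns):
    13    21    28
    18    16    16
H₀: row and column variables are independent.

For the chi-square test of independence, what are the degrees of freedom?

df = (r−1)(c−1) = (2−1)·(3−1) = 2

degrees of freedom = 2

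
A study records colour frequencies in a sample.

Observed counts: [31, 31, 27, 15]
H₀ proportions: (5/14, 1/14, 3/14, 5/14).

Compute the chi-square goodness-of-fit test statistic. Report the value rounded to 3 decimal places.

n = 104; E_i = n·p_i = [37.14, 7.43, 22.29, 37.14]
χ² = (31−37.14)²/37.14 + (31−7.43)²/7.43 + (27−22.29)²/22.29 + (15−37.14)²/37.14 = 90.0077
df = 3

test statistic = 90.008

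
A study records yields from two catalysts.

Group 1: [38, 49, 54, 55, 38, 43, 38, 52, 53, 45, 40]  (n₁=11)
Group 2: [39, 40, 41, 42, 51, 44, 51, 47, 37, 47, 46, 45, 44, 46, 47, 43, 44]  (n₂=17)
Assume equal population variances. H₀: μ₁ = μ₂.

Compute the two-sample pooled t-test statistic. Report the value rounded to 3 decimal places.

x̄₁=45.909, s₁=6.906, n₁=11
x̄₂=44.353, s₂=3.840, n₂=17
s_p² = [10·6.906² + 16·3.840²]/26 = 27.4151
SE = √(s_p²·(1/11+1/17)) = 2.0261
t = (45.909−44.353)/2.0261 = 0.7681
df = 26

test statistic = 0.768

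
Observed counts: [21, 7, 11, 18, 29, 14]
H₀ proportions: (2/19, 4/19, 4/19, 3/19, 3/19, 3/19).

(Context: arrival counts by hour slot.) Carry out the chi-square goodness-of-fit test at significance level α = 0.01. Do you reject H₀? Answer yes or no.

reject H₀: yes

n = 100; E_i = n·p_i = [10.53, 21.05, 21.05, 15.79, 15.79, 15.79]
χ² = (21−10.53)²/10.53 + (7−21.05)²/21.05 + (11−21.05)²/21.05 + (18−15.79)²/15.79 + (29−15.79)²/15.79 + (14−15.79)²/15.79 = 36.1667
df = 5
p-value (upper-tail) = 0.00000
At α=0.01: p < α → reject H₀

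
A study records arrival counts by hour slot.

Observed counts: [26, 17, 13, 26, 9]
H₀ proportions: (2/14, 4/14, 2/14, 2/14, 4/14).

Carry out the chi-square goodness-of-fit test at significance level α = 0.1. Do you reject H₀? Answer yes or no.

n = 91; E_i = n·p_i = [13.00, 26.00, 13.00, 13.00, 26.00]
χ² = (26−13.00)²/13.00 + (17−26.00)²/26.00 + (13−13.00)²/13.00 + (26−13.00)²/13.00 + (9−26.00)²/26.00 = 40.2308
df = 4
p-value (upper-tail) = 0.00000
At α=0.1: p < α → reject H₀

reject H₀: yes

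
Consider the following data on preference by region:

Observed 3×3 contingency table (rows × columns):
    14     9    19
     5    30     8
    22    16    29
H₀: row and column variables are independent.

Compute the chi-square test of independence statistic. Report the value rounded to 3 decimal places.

Row totals [42, 43, 67], col totals [41, 55, 56], n=152
χ² = (14−11.33)²/11.33 + (9−15.20)²/15.20 + (19−15.47)²/15.47 + (5−11.60)²/11.60 + (30−15.56)²/15.56 + (8−15.84)²/15.84 + (22−18.07)²/18.07 + (16−24.24)²/24.24 + (29−24.68)²/24.68 = 29.4106
df = 4

test statistic = 29.411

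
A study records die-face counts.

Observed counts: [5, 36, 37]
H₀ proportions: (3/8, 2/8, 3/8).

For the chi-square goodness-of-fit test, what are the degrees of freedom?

df = k − 1 = 3 − 1 = 2

degrees of freedom = 2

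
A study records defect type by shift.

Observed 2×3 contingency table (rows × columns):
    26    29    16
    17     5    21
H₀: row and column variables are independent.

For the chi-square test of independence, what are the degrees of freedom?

df = (r−1)(c−1) = (2−1)·(3−1) = 2

degrees of freedom = 2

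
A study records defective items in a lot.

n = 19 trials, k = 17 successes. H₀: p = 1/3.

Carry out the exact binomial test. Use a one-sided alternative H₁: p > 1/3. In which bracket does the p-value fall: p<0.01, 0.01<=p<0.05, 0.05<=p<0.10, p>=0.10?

Exact binomial: n=19, k=17, p₀=1/3=0.3333
P(X≥17) from Σ C(n,i)·p₀^i·(1−p₀)^(n−i)
p-value (one-sided, H₁ greater) = 0.00000
→ bracket: p<0.01

p-value bracket: p<0.01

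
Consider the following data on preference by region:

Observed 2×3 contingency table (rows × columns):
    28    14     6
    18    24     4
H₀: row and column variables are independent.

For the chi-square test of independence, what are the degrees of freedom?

df = (r−1)(c−1) = (2−1)·(3−1) = 2

degrees of freedom = 2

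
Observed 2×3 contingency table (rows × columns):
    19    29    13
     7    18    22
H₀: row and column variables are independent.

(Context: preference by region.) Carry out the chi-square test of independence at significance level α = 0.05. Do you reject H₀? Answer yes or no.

Row totals [61, 47], col totals [26, 47, 35], n=108
χ² = (19−14.69)²/14.69 + (29−26.55)²/26.55 + (13−19.77)²/19.77 + (7−11.31)²/11.31 + (18−20.45)²/20.45 + (22−15.23)²/15.23 = 8.7596
df = 2
p-value (upper-tail) = 0.01253
At α=0.05: p < α → reject H₀

reject H₀: yes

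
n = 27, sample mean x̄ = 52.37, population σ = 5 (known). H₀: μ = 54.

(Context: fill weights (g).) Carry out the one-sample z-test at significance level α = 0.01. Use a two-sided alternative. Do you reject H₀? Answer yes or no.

reject H₀: no

SE = σ/√n = 5/√27 = 0.9623
z = (x̄−μ₀)/SE = (52.37−54)/0.9623 = -1.6939
p-value (two-sided) = 0.09028
At α=0.01: p ≥ α → fail to reject H₀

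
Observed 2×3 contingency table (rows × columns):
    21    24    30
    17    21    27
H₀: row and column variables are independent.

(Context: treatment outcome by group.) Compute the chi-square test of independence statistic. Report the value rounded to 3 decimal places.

Row totals [75, 65], col totals [38, 45, 57], n=140
χ² = (21−20.36)²/20.36 + (24−24.11)²/24.11 + (30−30.54)²/30.54 + (17−17.64)²/17.64 + (21−20.89)²/20.89 + (27−26.46)²/26.46 = 0.0650
df = 2

test statistic = 0.065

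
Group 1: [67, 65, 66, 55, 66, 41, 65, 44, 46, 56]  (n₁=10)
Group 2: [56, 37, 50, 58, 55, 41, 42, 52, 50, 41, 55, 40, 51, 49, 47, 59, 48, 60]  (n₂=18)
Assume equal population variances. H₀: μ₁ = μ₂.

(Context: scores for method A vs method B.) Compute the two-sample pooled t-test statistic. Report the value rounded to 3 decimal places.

test statistic = 2.328

x̄₁=57.100, s₁=10.225, n₁=10
x̄₂=49.500, s₂=7.031, n₂=18
s_p² = [9·10.225² + 17·7.031²]/26 = 68.5154
SE = √(s_p²·(1/10+1/18)) = 3.2647
t = (57.100−49.500)/3.2647 = 2.3280
df = 26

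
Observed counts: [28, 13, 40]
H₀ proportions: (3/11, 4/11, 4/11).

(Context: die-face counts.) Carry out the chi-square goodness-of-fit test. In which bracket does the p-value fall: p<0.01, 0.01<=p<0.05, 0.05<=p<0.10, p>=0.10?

n = 81; E_i = n·p_i = [22.09, 29.45, 29.45]
χ² = (28−22.09)²/22.09 + (13−29.45)²/29.45 + (40−29.45)²/29.45 = 14.5484
df = 2
p-value (upper-tail) = 0.00069
→ bracket: p<0.01

p-value bracket: p<0.01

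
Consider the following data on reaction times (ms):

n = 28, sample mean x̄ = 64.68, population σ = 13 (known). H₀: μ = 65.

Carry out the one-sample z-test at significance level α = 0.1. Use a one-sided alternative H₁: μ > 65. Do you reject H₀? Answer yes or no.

SE = σ/√n = 13/√28 = 2.4568
z = (x̄−μ₀)/SE = (64.68−65)/2.4568 = -0.1303
p-value (one-sided, H₁ greater) = 0.55182
At α=0.1: p ≥ α → fail to reject H₀

reject H₀: no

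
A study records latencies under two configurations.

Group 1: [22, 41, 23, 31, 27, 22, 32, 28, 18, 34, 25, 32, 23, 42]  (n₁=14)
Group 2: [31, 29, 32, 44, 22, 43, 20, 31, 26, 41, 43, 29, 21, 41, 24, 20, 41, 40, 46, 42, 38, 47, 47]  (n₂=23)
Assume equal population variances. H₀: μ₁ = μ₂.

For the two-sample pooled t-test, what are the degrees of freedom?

degrees of freedom = 35

df = n₁ + n₂ − 2 = 14 + 23 − 2 = 35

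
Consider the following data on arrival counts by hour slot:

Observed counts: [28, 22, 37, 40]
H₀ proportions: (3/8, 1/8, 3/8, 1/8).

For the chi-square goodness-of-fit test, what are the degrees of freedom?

df = k − 1 = 4 − 1 = 3

degrees of freedom = 3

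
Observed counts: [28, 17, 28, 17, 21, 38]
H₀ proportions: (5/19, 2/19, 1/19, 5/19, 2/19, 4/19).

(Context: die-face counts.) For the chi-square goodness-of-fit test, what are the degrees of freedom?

df = k − 1 = 6 − 1 = 5

degrees of freedom = 5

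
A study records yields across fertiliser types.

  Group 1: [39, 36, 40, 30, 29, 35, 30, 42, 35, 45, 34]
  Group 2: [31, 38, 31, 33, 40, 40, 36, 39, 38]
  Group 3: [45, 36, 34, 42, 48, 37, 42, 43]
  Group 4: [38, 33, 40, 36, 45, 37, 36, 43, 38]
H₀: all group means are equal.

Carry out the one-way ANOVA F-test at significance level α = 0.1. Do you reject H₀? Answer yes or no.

reject H₀: yes

Group means [35.91, 36.22, 40.88, 38.44], grand mean 37.676
SSB = Σnᵢ(x̄ᵢ−x̄)² = 140.546; SSW = ΣΣ(x−x̄ᵢ)² = 647.562
MSB = 140.546/3 = 46.8487; MSW = 647.562/33 = 19.6231
F = MSB/MSW = 2.3874
df = (3, 33)
p-value (upper-tail) = 0.08666
At α=0.1: p < α → reject H₀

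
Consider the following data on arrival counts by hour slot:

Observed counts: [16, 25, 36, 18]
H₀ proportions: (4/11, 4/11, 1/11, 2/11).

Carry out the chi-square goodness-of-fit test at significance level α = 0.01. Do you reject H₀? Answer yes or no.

n = 95; E_i = n·p_i = [34.55, 34.55, 8.64, 17.27]
χ² = (16−34.55)²/34.55 + (25−34.55)²/34.55 + (36−8.64)²/8.64 + (18−17.27)²/17.27 = 99.3237
df = 3
p-value (upper-tail) = 0.00000
At α=0.01: p < α → reject H₀

reject H₀: yes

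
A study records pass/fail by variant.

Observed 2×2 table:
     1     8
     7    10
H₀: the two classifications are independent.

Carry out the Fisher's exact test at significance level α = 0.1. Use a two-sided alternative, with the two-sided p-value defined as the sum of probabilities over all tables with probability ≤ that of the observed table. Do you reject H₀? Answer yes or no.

reject H₀: no

Margins: r₁=9, r₂=17, c₁=8, c₂=18, n=26
p_obs = C(9,1)·C(17,7)/C(26,8); sum pmf over tables with pmf ≤ p_obs
p-value (two-sided) = 0.19015
At α=0.1: p ≥ α → fail to reject H₀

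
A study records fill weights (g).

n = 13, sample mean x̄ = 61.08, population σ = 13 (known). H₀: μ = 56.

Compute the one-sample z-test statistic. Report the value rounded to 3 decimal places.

SE = σ/√n = 13/√13 = 3.6056
z = (x̄−μ₀)/SE = (61.08−56)/3.6056 = 1.4089

test statistic = 1.409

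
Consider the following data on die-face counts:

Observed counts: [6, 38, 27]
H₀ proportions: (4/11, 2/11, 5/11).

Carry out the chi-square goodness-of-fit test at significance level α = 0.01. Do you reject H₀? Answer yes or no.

n = 71; E_i = n·p_i = [25.82, 12.91, 32.27]
χ² = (6−25.82)²/25.82 + (38−12.91)²/12.91 + (27−32.27)²/32.27 = 64.8423
df = 2
p-value (upper-tail) = 0.00000
At α=0.01: p < α → reject H₀

reject H₀: yes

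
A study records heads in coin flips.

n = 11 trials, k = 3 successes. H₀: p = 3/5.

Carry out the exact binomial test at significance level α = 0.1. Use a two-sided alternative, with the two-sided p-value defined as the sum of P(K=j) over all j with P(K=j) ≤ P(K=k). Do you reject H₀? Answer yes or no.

reject H₀: yes

Exact binomial: n=11, k=3, p₀=3/5=0.6000
P(X=j) = C(n,j)·p₀^j·(1−p₀)^(n−j); p = Σ P(X=j) over j with P(X=j) ≤ P(X=3)
p-value (two-sided) = 0.03291
At α=0.1: p < α → reject H₀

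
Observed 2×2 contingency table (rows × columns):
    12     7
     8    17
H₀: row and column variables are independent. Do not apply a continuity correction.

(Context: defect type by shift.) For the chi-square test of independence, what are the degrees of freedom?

degrees of freedom = 1

df = (r−1)(c−1) = (2−1)·(2−1) = 1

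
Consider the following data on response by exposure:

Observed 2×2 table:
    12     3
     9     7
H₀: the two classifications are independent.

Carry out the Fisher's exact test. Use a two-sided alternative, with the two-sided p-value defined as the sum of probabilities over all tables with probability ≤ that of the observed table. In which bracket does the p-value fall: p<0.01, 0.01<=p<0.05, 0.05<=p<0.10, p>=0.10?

Margins: r₁=15, r₂=16, c₁=21, c₂=10, n=31
p_obs = C(15,12)·C(16,9)/C(31,21); sum pmf over tables with pmf ≤ p_obs
p-value (two-sided) = 0.25241
→ bracket: p>=0.10

p-value bracket: p>=0.10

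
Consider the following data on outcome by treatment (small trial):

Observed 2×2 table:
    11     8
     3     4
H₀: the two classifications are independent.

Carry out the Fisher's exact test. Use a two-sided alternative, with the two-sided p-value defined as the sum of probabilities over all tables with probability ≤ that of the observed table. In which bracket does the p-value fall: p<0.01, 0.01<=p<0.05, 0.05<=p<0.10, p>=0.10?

Margins: r₁=19, r₂=7, c₁=14, c₂=12, n=26
p_obs = C(19,11)·C(7,3)/C(26,14); sum pmf over tables with pmf ≤ p_obs
p-value (two-sided) = 0.66522
→ bracket: p>=0.10

p-value bracket: p>=0.10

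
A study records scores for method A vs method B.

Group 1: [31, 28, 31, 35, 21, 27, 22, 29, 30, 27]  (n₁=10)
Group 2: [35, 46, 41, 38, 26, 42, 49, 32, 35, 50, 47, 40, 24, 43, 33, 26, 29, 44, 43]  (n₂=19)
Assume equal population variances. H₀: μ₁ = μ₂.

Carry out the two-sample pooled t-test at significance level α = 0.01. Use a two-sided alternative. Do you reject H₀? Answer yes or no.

reject H₀: yes

x̄₁=28.100, s₁=4.202, n₁=10
x̄₂=38.053, s₂=8.059, n₂=19
s_p² = [9·4.202² + 18·8.059²]/27 = 49.1795
SE = √(s_p²·(1/10+1/19)) = 2.7398
t = (28.100−38.053)/2.7398 = -3.6326
df = 27
p-value (two-sided) = 0.00116
At α=0.01: p < α → reject H₀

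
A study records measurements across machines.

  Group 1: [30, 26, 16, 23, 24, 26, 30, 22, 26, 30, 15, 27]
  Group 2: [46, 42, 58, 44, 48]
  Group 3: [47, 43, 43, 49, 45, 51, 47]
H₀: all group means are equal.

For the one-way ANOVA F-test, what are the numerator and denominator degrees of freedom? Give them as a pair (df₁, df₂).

degrees of freedom = [2, 21]

k = 3 groups, N = 24 total
df = (k−1, N−k) = (3−1, 24−3) = (2, 21)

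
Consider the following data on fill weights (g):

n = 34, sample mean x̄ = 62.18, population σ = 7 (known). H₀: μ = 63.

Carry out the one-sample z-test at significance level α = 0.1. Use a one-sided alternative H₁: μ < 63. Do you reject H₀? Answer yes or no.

reject H₀: no

SE = σ/√n = 7/√34 = 1.2005
z = (x̄−μ₀)/SE = (62.18−63)/1.2005 = -0.6831
p-value (one-sided, H₁ less) = 0.24729
At α=0.1: p ≥ α → fail to reject H₀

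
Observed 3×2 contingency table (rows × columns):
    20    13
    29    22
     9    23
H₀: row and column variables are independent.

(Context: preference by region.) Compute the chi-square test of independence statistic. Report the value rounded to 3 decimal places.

test statistic = 8.571

Row totals [33, 51, 32], col totals [58, 58], n=116
χ² = (20−16.50)²/16.50 + (13−16.50)²/16.50 + (29−25.50)²/25.50 + (22−25.50)²/25.50 + (9−16.00)²/16.00 + (23−16.00)²/16.00 = 8.5706
df = 2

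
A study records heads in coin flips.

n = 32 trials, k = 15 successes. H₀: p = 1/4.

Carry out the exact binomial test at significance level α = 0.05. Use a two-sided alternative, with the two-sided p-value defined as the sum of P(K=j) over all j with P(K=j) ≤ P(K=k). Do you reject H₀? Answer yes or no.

reject H₀: yes

Exact binomial: n=32, k=15, p₀=1/4=0.2500
P(X=j) = C(n,j)·p₀^j·(1−p₀)^(n−j); p = Σ P(X=j) over j with P(X=j) ≤ P(X=15)
p-value (two-sided) = 0.00714
At α=0.05: p < α → reject H₀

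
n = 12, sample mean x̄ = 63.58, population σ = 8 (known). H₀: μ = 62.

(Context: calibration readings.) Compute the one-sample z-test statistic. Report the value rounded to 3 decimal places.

test statistic = 0.684

SE = σ/√n = 8/√12 = 2.3094
z = (x̄−μ₀)/SE = (63.58−62)/2.3094 = 0.6842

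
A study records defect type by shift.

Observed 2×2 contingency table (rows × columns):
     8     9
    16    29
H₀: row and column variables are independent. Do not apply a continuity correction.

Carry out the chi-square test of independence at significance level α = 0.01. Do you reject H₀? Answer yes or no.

reject H₀: no

Row totals [17, 45], col totals [24, 38], n=62
χ² = (8−6.58)²/6.58 + (9−10.42)²/10.42 + (16−17.42)²/17.42 + (29−27.58)²/27.58 = 0.6882
df = 1
p-value (upper-tail) = 0.40678
At α=0.01: p ≥ α → fail to reject H₀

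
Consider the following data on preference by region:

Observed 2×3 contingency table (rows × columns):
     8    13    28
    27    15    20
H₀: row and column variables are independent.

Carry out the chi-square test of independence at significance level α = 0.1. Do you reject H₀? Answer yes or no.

Row totals [49, 62], col totals [35, 28, 48], n=111
χ² = (8−15.45)²/15.45 + (13−12.36)²/12.36 + (28−21.19)²/21.19 + (27−19.55)²/19.55 + (15−15.64)²/15.64 + (20−26.81)²/26.81 = 10.4108
df = 2
p-value (upper-tail) = 0.00549
At α=0.1: p < α → reject H₀

reject H₀: yes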